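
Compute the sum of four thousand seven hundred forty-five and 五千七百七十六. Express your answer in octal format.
Convert four thousand seven hundred forty-five (English words) → 4×1000 + 7×100 + 45 = 4745 (decimal)
Convert 五千七百七十六 (Chinese numeral) → 5×1000 + 7×100 + 7×10 + 6 = 5776 (decimal)
Compute 4745 + 5776 = 10521
Convert 10521 (decimal) → 10521 = 2×4096 + 4×512 + 4×64 + 3×8 + 1 → 0o24431 (octal)
0o24431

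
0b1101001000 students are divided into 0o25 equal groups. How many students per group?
Convert 0b1101001000 (binary) → 512 + 256 + 64 + 8 = 840 (decimal)
Convert 0o25 (octal) → 2×8 + 5 = 21 (decimal)
Compute 840 ÷ 21 = 40
40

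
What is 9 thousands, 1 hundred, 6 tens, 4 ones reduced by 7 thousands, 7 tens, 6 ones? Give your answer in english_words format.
Convert 9 thousands, 1 hundred, 6 tens, 4 ones (place-value notation) → 9×1000 + 1×100 + 6×10 + 4 = 9164 (decimal)
Convert 7 thousands, 7 tens, 6 ones (place-value notation) → 7×1000 + 7×10 + 6 = 7076 (decimal)
Compute 9164 - 7076 = 2088
Convert 2088 (decimal) → 2088 = 2×1000 + 88 → two thousand eighty-eight (English words)
two thousand eighty-eight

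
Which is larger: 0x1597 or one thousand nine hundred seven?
Convert 0x1597 (hexadecimal) → 1×4096 + 5×256 + 9×16 + 7 = 5527 (decimal)
Convert one thousand nine hundred seven (English words) → 1×1000 + 9×100 + 7 = 1907 (decimal)
Compare 5527 vs 1907: larger = 5527
5527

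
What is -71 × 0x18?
Convert 0x18 (hexadecimal) → 1×16 + 8 = 24 (decimal)
Compute -71 × 24 = -1704
-1704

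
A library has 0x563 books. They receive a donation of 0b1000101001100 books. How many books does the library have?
Convert 0x563 (hexadecimal) → 5×256 + 6×16 + 3 = 1379 (decimal)
Convert 0b1000101001100 (binary) → 4096 + 256 + 64 + 8 + 4 = 4428 (decimal)
Compute 1379 + 4428 = 5807
5807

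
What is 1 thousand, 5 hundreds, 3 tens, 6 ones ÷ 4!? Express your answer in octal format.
Convert 1 thousand, 5 hundreds, 3 tens, 6 ones (place-value notation) → 1×1000 + 5×100 + 3×10 + 6 = 1536 (decimal)
Convert 4! (factorial) → 24 (decimal)
Compute 1536 ÷ 24 = 64
Convert 64 (decimal) → 64 = 1×64 → 0o100 (octal)
0o100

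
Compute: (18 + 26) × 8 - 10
Parentheses first: 18 + 26 = 44
Multiply: 44 × 8 = 352
Subtract: 352 - 10 = 342
342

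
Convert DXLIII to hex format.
Convert DXLIII (Roman numeral) → 500 + 40 + 1 + 1 + 1 = 543 (decimal)
Convert 543 (decimal) → 543 = 2×256 + 1×16 + 15 → 0x21F (hexadecimal)
0x21F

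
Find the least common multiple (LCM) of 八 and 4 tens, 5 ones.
Convert 八 (Chinese numeral) → 8 (decimal)
Convert 4 tens, 5 ones (place-value notation) → 4×10 + 5 = 45 (decimal)
Compute lcm(8, 45) = 360
360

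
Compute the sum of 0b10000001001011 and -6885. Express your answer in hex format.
Convert 0b10000001001011 (binary) → 8192 + 64 + 8 + 2 + 1 = 8267 (decimal)
Compute 8267 + -6885 = 1382
Convert 1382 (decimal) → 1382 = 5×256 + 6×16 + 6 → 0x566 (hexadecimal)
0x566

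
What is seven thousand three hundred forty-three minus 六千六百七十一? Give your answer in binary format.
Convert seven thousand three hundred forty-three (English words) → 7×1000 + 3×100 + 43 = 7343 (decimal)
Convert 六千六百七十一 (Chinese numeral) → 6×1000 + 6×100 + 7×10 + 1 = 6671 (decimal)
Compute 7343 - 6671 = 672
Convert 672 (decimal) → 672 = 512 + 128 + 32 → 0b1010100000 (binary)
0b1010100000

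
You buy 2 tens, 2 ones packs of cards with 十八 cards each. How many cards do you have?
Convert 十八 (Chinese numeral) → 1×10 + 8 = 18 (decimal)
Convert 2 tens, 2 ones (place-value notation) → 2×10 + 2 = 22 (decimal)
Compute 18 × 22 = 396
396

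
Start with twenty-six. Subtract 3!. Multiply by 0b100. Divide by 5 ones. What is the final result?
Convert twenty-six (English words) → 26 (decimal)
Start: 26
Convert 3! (factorial) → 6 (decimal)
26 - 6 = 20
Convert 0b100 (binary) → 4 (decimal)
20 × 4 = 80
Convert 5 ones (place-value notation) → 5 (decimal)
80 ÷ 5 = 16
16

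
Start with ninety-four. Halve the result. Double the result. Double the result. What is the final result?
Convert ninety-four (English words) → 94 (decimal)
Start: 94
94 ÷ 2 = 47
47 × 2 = 94
94 × 2 = 188
188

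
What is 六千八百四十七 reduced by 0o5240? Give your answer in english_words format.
Convert 六千八百四十七 (Chinese numeral) → 6×1000 + 8×100 + 4×10 + 7 = 6847 (decimal)
Convert 0o5240 (octal) → 5×512 + 2×64 + 4×8 = 2720 (decimal)
Compute 6847 - 2720 = 4127
Convert 4127 (decimal) → 4127 = 4×1000 + 1×100 + 27 → four thousand one hundred twenty-seven (English words)
four thousand one hundred twenty-seven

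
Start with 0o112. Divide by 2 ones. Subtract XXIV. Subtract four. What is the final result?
Convert 0o112 (octal) → 1×64 + 1×8 + 2 = 74 (decimal)
Start: 74
Convert 2 ones (place-value notation) → 2 (decimal)
74 ÷ 2 = 37
Convert XXIV (Roman numeral) → 10 + 10 + 4 = 24 (decimal)
37 - 24 = 13
Convert four (English words) → 4 (decimal)
13 - 4 = 9
9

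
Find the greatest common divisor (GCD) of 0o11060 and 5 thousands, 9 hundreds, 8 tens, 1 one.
Convert 0o11060 (octal) → 1×4096 + 1×512 + 6×8 = 4656 (decimal)
Convert 5 thousands, 9 hundreds, 8 tens, 1 one (place-value notation) → 5×1000 + 9×100 + 8×10 + 1 = 5981 (decimal)
Compute gcd(4656, 5981) = 1
1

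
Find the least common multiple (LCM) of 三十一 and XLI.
Convert 三十一 (Chinese numeral) → 3×10 + 1 = 31 (decimal)
Convert XLI (Roman numeral) → 40 + 1 = 41 (decimal)
Compute lcm(31, 41) = 1271
1271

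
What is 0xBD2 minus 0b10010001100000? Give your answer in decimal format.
Convert 0xBD2 (hexadecimal) → 11×256 + 13×16 + 2 = 3026 (decimal)
Convert 0b10010001100000 (binary) → 8192 + 1024 + 64 + 32 = 9312 (decimal)
Compute 3026 - 9312 = -6286
-6286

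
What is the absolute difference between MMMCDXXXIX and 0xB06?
Convert MMMCDXXXIX (Roman numeral) → 1000 + 1000 + 1000 + 400 + 10 + 10 + 10 + 9 = 3439 (decimal)
Convert 0xB06 (hexadecimal) → 11×256 + 6 = 2822 (decimal)
Compute |3439 - 2822| = 617
617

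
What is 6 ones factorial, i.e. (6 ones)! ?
Convert 6 ones (place-value notation) → 6 (decimal)
Compute 6! = 720
720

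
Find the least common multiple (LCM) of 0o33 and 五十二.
Convert 0o33 (octal) → 3×8 + 3 = 27 (decimal)
Convert 五十二 (Chinese numeral) → 5×10 + 2 = 52 (decimal)
Compute lcm(27, 52) = 1404
1404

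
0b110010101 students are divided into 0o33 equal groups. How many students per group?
Convert 0b110010101 (binary) → 256 + 128 + 16 + 4 + 1 = 405 (decimal)
Convert 0o33 (octal) → 3×8 + 3 = 27 (decimal)
Compute 405 ÷ 27 = 15
15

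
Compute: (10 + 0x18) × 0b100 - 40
Convert 0x18 (hexadecimal) → 1×16 + 8 = 24 (decimal)
Convert 0b100 (binary) → 4 (decimal)
Expression in decimal: (10 + 24) × 4 - 40
Parentheses first: 10 + 24 = 34
Multiply: 34 × 4 = 136
Subtract: 136 - 40 = 96
96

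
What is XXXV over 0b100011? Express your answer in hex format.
Convert XXXV (Roman numeral) → 10 + 10 + 10 + 5 = 35 (decimal)
Convert 0b100011 (binary) → 32 + 2 + 1 = 35 (decimal)
Compute 35 ÷ 35 = 1
Convert 1 (decimal) → 0x1 (hexadecimal)
0x1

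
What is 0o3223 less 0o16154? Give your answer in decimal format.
Convert 0o3223 (octal) → 3×512 + 2×64 + 2×8 + 3 = 1683 (decimal)
Convert 0o16154 (octal) → 1×4096 + 6×512 + 1×64 + 5×8 + 4 = 7276 (decimal)
Compute 1683 - 7276 = -5593
-5593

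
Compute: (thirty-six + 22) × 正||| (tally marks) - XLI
Convert thirty-six (English words) → 36 (decimal)
Convert 正||| (tally marks) → 5 + 3 = 8 (decimal)
Convert XLI (Roman numeral) → 40 + 1 = 41 (decimal)
Expression in decimal: (36 + 22) × 8 - 41
Parentheses first: 36 + 22 = 58
Multiply: 58 × 8 = 464
Subtract: 464 - 41 = 423
423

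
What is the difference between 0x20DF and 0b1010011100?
Convert 0x20DF (hexadecimal) → 2×4096 + 13×16 + 15 = 8415 (decimal)
Convert 0b1010011100 (binary) → 512 + 128 + 16 + 8 + 4 = 668 (decimal)
Difference: |8415 - 668| = 7747
7747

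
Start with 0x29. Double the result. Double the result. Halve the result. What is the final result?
Convert 0x29 (hexadecimal) → 2×16 + 9 = 41 (decimal)
Start: 41
41 × 2 = 82
82 × 2 = 164
164 ÷ 2 = 82
82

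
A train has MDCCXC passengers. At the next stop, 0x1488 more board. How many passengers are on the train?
Convert MDCCXC (Roman numeral) → 1000 + 500 + 100 + 100 + 90 = 1790 (decimal)
Convert 0x1488 (hexadecimal) → 1×4096 + 4×256 + 8×16 + 8 = 5256 (decimal)
Compute 1790 + 5256 = 7046
7046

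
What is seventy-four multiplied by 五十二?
Convert seventy-four (English words) → 74 (decimal)
Convert 五十二 (Chinese numeral) → 5×10 + 2 = 52 (decimal)
Compute 74 × 52 = 3848
3848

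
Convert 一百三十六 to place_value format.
Convert 一百三十六 (Chinese numeral) → 1×100 + 3×10 + 6 = 136 (decimal)
Convert 136 (decimal) → 136 = 1×100 + 3×10 + 6 → 1 hundred, 3 tens, 6 ones (place-value notation)
1 hundred, 3 tens, 6 ones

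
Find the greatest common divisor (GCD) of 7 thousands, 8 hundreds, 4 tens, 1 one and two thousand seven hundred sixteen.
Convert 7 thousands, 8 hundreds, 4 tens, 1 one (place-value notation) → 7×1000 + 8×100 + 4×10 + 1 = 7841 (decimal)
Convert two thousand seven hundred sixteen (English words) → 2×1000 + 7×100 + 16 = 2716 (decimal)
Compute gcd(7841, 2716) = 1
1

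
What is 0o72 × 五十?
Convert 0o72 (octal) → 7×8 + 2 = 58 (decimal)
Convert 五十 (Chinese numeral) → 5×10 = 50 (decimal)
Compute 58 × 50 = 2900
2900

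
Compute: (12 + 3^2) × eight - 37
Convert 3^2 (power) → 9 (decimal)
Convert eight (English words) → 8 (decimal)
Expression in decimal: (12 + 9) × 8 - 37
Parentheses first: 12 + 9 = 21
Multiply: 21 × 8 = 168
Subtract: 168 - 37 = 131
131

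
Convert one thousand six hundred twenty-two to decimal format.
Convert one thousand six hundred twenty-two (English words) → 1×1000 + 6×100 + 22 = 1622 (decimal)
1622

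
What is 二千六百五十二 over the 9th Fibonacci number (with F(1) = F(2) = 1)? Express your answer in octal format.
Convert 二千六百五十二 (Chinese numeral) → 2×1000 + 6×100 + 5×10 + 2 = 2652 (decimal)
Convert the 9th Fibonacci number (with F(1) = F(2) = 1) (Fibonacci index) → 1, 1, 2, 3, 5, 8, 13, 21, 34 → 34 (decimal)
Compute 2652 ÷ 34 = 78
Convert 78 (decimal) → 78 = 1×64 + 1×8 + 6 → 0o116 (octal)
0o116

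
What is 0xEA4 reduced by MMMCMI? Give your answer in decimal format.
Convert 0xEA4 (hexadecimal) → 14×256 + 10×16 + 4 = 3748 (decimal)
Convert MMMCMI (Roman numeral) → 1000 + 1000 + 1000 + 900 + 1 = 3901 (decimal)
Compute 3748 - 3901 = -153
-153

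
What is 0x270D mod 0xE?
Convert 0x270D (hexadecimal) → 2×4096 + 7×256 + 13 = 9997 (decimal)
Convert 0xE (hexadecimal) → 14 (decimal)
Compute 9997 mod 14 = 1
1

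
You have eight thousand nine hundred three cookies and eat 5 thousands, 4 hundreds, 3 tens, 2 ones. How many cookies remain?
Convert eight thousand nine hundred three (English words) → 8×1000 + 9×100 + 3 = 8903 (decimal)
Convert 5 thousands, 4 hundreds, 3 tens, 2 ones (place-value notation) → 5×1000 + 4×100 + 3×10 + 2 = 5432 (decimal)
Compute 8903 - 5432 = 3471
3471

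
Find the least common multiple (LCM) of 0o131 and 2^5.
Convert 0o131 (octal) → 1×64 + 3×8 + 1 = 89 (decimal)
Convert 2^5 (power) → 32 (decimal)
Compute lcm(89, 32) = 2848
2848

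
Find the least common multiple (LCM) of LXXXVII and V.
Convert LXXXVII (Roman numeral) → 50 + 10 + 10 + 10 + 5 + 1 + 1 = 87 (decimal)
Convert V (Roman numeral) → 5 (decimal)
Compute lcm(87, 5) = 435
435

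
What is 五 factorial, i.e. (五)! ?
Convert 五 (Chinese numeral) → 5 (decimal)
Compute 5! = 120
120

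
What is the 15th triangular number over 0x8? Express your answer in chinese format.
Convert the 15th triangular number (triangular index) → 15×16/2 = 120 (decimal)
Convert 0x8 (hexadecimal) → 8 (decimal)
Compute 120 ÷ 8 = 15
Convert 15 (decimal) → 15 = 1×10 + 5 → 十五 (Chinese numeral)
十五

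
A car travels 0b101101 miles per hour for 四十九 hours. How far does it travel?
Convert 0b101101 (binary) → 32 + 8 + 4 + 1 = 45 (decimal)
Convert 四十九 (Chinese numeral) → 4×10 + 9 = 49 (decimal)
Compute 45 × 49 = 2205
2205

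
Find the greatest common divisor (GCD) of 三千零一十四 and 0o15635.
Convert 三千零一十四 (Chinese numeral) → 3×1000 + 1×10 + 4 = 3014 (decimal)
Convert 0o15635 (octal) → 1×4096 + 5×512 + 6×64 + 3×8 + 5 = 7069 (decimal)
Compute gcd(3014, 7069) = 1
1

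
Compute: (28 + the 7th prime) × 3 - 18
Convert the 7th prime (prime index) → 17 (decimal)
Expression in decimal: (28 + 17) × 3 - 18
Parentheses first: 28 + 17 = 45
Multiply: 45 × 3 = 135
Subtract: 135 - 18 = 117
117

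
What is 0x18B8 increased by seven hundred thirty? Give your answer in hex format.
Convert 0x18B8 (hexadecimal) → 1×4096 + 8×256 + 11×16 + 8 = 6328 (decimal)
Convert seven hundred thirty (English words) → 7×100 + 30 = 730 (decimal)
Compute 6328 + 730 = 7058
Convert 7058 (decimal) → 7058 = 1×4096 + 11×256 + 9×16 + 2 → 0x1B92 (hexadecimal)
0x1B92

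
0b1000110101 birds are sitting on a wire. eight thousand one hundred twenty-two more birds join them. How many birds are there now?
Convert 0b1000110101 (binary) → 512 + 32 + 16 + 4 + 1 = 565 (decimal)
Convert eight thousand one hundred twenty-two (English words) → 8×1000 + 1×100 + 22 = 8122 (decimal)
Compute 565 + 8122 = 8687
8687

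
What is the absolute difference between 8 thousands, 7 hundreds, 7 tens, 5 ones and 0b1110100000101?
Convert 8 thousands, 7 hundreds, 7 tens, 5 ones (place-value notation) → 8×1000 + 7×100 + 7×10 + 5 = 8775 (decimal)
Convert 0b1110100000101 (binary) → 4096 + 2048 + 1024 + 256 + 4 + 1 = 7429 (decimal)
Compute |8775 - 7429| = 1346
1346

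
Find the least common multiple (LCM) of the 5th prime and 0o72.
Convert the 5th prime (prime index) → 11 (decimal)
Convert 0o72 (octal) → 7×8 + 2 = 58 (decimal)
Compute lcm(11, 58) = 638
638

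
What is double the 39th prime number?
The 39th prime number = 167
Compute 167 × 2 = 334
334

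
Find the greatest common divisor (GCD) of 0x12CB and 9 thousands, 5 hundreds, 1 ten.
Convert 0x12CB (hexadecimal) → 1×4096 + 2×256 + 12×16 + 11 = 4811 (decimal)
Convert 9 thousands, 5 hundreds, 1 ten (place-value notation) → 9×1000 + 5×100 + 1×10 = 9510 (decimal)
Compute gcd(4811, 9510) = 1
1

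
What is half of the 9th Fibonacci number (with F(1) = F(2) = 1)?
The 9th Fibonacci number (with F(1) = F(2) = 1): 1, 1, 2, 3, 5, 8, 13, 21, 34 → 34
Compute 34 ÷ 2 = 17
17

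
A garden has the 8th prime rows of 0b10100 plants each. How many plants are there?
Convert 0b10100 (binary) → 16 + 4 = 20 (decimal)
Convert the 8th prime (prime index) → 19 (decimal)
Compute 20 × 19 = 380
380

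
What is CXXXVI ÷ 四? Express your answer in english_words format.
Convert CXXXVI (Roman numeral) → 100 + 10 + 10 + 10 + 5 + 1 = 136 (decimal)
Convert 四 (Chinese numeral) → 4 (decimal)
Compute 136 ÷ 4 = 34
Convert 34 (decimal) → thirty-four (English words)
thirty-four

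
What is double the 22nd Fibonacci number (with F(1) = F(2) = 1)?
The 22nd Fibonacci number (with F(1) = F(2) = 1) = 17711
Compute 17711 × 2 = 35422
35422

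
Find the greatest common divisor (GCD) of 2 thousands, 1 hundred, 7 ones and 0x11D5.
Convert 2 thousands, 1 hundred, 7 ones (place-value notation) → 2×1000 + 1×100 + 7 = 2107 (decimal)
Convert 0x11D5 (hexadecimal) → 1×4096 + 1×256 + 13×16 + 5 = 4565 (decimal)
Compute gcd(2107, 4565) = 1
1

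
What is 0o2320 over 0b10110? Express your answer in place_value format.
Convert 0o2320 (octal) → 2×512 + 3×64 + 2×8 = 1232 (decimal)
Convert 0b10110 (binary) → 16 + 4 + 2 = 22 (decimal)
Compute 1232 ÷ 22 = 56
Convert 56 (decimal) → 56 = 5×10 + 6 → 5 tens, 6 ones (place-value notation)
5 tens, 6 ones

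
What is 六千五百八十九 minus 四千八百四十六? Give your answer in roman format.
Convert 六千五百八十九 (Chinese numeral) → 6×1000 + 5×100 + 8×10 + 9 = 6589 (decimal)
Convert 四千八百四十六 (Chinese numeral) → 4×1000 + 8×100 + 4×10 + 6 = 4846 (decimal)
Compute 6589 - 4846 = 1743
Convert 1743 (decimal) → 1743 = 1000 + 500 + 100 + 100 + 40 + 1 + 1 + 1 → MDCCXLIII (Roman numeral)
MDCCXLIII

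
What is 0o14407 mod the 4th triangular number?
Convert 0o14407 (octal) → 1×4096 + 4×512 + 4×64 + 7 = 6407 (decimal)
Convert the 4th triangular number (triangular index) → 4×5/2 = 10 (decimal)
Compute 6407 mod 10 = 7
7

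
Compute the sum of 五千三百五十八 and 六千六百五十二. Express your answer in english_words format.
Convert 五千三百五十八 (Chinese numeral) → 5×1000 + 3×100 + 5×10 + 8 = 5358 (decimal)
Convert 六千六百五十二 (Chinese numeral) → 6×1000 + 6×100 + 5×10 + 2 = 6652 (decimal)
Compute 5358 + 6652 = 12010
Convert 12010 (decimal) → 12010 = 12×1000 + 10 → twelve thousand ten (English words)
twelve thousand ten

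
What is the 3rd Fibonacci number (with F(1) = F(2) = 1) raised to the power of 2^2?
Convert the 3rd Fibonacci number (with F(1) = F(2) = 1) (Fibonacci index) → 1, 1, 2 → 2 (decimal)
Convert 2^2 (power) → 4 (decimal)
Compute 2 ^ 4 = 16
16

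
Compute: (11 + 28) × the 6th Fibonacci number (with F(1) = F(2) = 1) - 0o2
Convert the 6th Fibonacci number (with F(1) = F(2) = 1) (Fibonacci index) → 1, 1, 2, 3, 5, 8 → 8 (decimal)
Convert 0o2 (octal) → 2 (decimal)
Expression in decimal: (11 + 28) × 8 - 2
Parentheses first: 11 + 28 = 39
Multiply: 39 × 8 = 312
Subtract: 312 - 2 = 310
310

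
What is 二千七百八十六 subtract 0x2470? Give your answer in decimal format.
Convert 二千七百八十六 (Chinese numeral) → 2×1000 + 7×100 + 8×10 + 6 = 2786 (decimal)
Convert 0x2470 (hexadecimal) → 2×4096 + 4×256 + 7×16 = 9328 (decimal)
Compute 2786 - 9328 = -6542
-6542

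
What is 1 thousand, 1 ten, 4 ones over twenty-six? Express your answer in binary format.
Convert 1 thousand, 1 ten, 4 ones (place-value notation) → 1×1000 + 1×10 + 4 = 1014 (decimal)
Convert twenty-six (English words) → 26 (decimal)
Compute 1014 ÷ 26 = 39
Convert 39 (decimal) → 39 = 32 + 4 + 2 + 1 → 0b100111 (binary)
0b100111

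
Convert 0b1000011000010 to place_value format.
Convert 0b1000011000010 (binary) → 4096 + 128 + 64 + 2 = 4290 (decimal)
Convert 4290 (decimal) → 4290 = 4×1000 + 2×100 + 9×10 → 4 thousands, 2 hundreds, 9 tens (place-value notation)
4 thousands, 2 hundreds, 9 tens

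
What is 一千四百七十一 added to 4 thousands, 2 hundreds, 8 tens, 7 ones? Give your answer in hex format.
Convert 一千四百七十一 (Chinese numeral) → 1×1000 + 4×100 + 7×10 + 1 = 1471 (decimal)
Convert 4 thousands, 2 hundreds, 8 tens, 7 ones (place-value notation) → 4×1000 + 2×100 + 8×10 + 7 = 4287 (decimal)
Compute 1471 + 4287 = 5758
Convert 5758 (decimal) → 5758 = 1×4096 + 6×256 + 7×16 + 14 → 0x167E (hexadecimal)
0x167E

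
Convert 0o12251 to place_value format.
Convert 0o12251 (octal) → 1×4096 + 2×512 + 2×64 + 5×8 + 1 = 5289 (decimal)
Convert 5289 (decimal) → 5289 = 5×1000 + 2×100 + 8×10 + 9 → 5 thousands, 2 hundreds, 8 tens, 9 ones (place-value notation)
5 thousands, 2 hundreds, 8 tens, 9 ones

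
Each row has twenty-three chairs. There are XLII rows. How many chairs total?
Convert twenty-three (English words) → 23 (decimal)
Convert XLII (Roman numeral) → 40 + 1 + 1 = 42 (decimal)
Compute 23 × 42 = 966
966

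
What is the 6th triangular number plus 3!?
The 6th triangular number = 6×7/2 = 21
Convert 3! (factorial) → 6 (decimal)
Compute 21 + 6 = 27
27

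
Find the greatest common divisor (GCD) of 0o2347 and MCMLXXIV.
Convert 0o2347 (octal) → 2×512 + 3×64 + 4×8 + 7 = 1255 (decimal)
Convert MCMLXXIV (Roman numeral) → 1000 + 900 + 50 + 10 + 10 + 4 = 1974 (decimal)
Compute gcd(1255, 1974) = 1
1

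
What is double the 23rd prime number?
The 23rd prime number = 83
Compute 83 × 2 = 166
166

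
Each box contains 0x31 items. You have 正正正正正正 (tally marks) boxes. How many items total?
Convert 0x31 (hexadecimal) → 3×16 + 1 = 49 (decimal)
Convert 正正正正正正 (tally marks) → 5 + 5 + 5 + 5 + 5 + 5 = 30 (decimal)
Compute 49 × 30 = 1470
1470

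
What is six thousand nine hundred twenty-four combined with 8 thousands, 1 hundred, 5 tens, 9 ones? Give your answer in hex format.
Convert six thousand nine hundred twenty-four (English words) → 6×1000 + 9×100 + 24 = 6924 (decimal)
Convert 8 thousands, 1 hundred, 5 tens, 9 ones (place-value notation) → 8×1000 + 1×100 + 5×10 + 9 = 8159 (decimal)
Compute 6924 + 8159 = 15083
Convert 15083 (decimal) → 15083 = 3×4096 + 10×256 + 14×16 + 11 → 0x3AEB (hexadecimal)
0x3AEB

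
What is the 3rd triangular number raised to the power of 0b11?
Convert the 3rd triangular number (triangular index) → 3×4/2 = 6 (decimal)
Convert 0b11 (binary) → 2 + 1 = 3 (decimal)
Compute 6 ^ 3 = 216
216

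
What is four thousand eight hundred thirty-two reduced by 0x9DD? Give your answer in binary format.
Convert four thousand eight hundred thirty-two (English words) → 4×1000 + 8×100 + 32 = 4832 (decimal)
Convert 0x9DD (hexadecimal) → 9×256 + 13×16 + 13 = 2525 (decimal)
Compute 4832 - 2525 = 2307
Convert 2307 (decimal) → 2307 = 2048 + 256 + 2 + 1 → 0b100100000011 (binary)
0b100100000011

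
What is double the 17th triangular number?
The 17th triangular number = 17×18/2 = 153
Compute 153 × 2 = 306
306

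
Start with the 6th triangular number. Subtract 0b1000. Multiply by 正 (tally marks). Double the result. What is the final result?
Convert the 6th triangular number (triangular index) → 6×7/2 = 21 (decimal)
Start: 21
Convert 0b1000 (binary) → 8 (decimal)
21 - 8 = 13
Convert 正 (tally marks) → 5 (decimal)
13 × 5 = 65
65 × 2 = 130
130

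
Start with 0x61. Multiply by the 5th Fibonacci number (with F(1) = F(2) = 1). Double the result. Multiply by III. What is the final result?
Convert 0x61 (hexadecimal) → 6×16 + 1 = 97 (decimal)
Start: 97
Convert the 5th Fibonacci number (with F(1) = F(2) = 1) (Fibonacci index) → 1, 1, 2, 3, 5 → 5 (decimal)
97 × 5 = 485
485 × 2 = 970
Convert III (Roman numeral) → 1 + 1 + 1 = 3 (decimal)
970 × 3 = 2910
2910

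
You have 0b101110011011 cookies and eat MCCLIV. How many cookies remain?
Convert 0b101110011011 (binary) → 2048 + 512 + 256 + 128 + 16 + 8 + 2 + 1 = 2971 (decimal)
Convert MCCLIV (Roman numeral) → 1000 + 100 + 100 + 50 + 4 = 1254 (decimal)
Compute 2971 - 1254 = 1717
1717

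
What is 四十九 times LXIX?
Convert 四十九 (Chinese numeral) → 4×10 + 9 = 49 (decimal)
Convert LXIX (Roman numeral) → 50 + 10 + 9 = 69 (decimal)
Compute 49 × 69 = 3381
3381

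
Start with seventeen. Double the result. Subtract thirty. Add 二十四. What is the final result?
Convert seventeen (English words) → 17 (decimal)
Start: 17
17 × 2 = 34
Convert thirty (English words) → 30 (decimal)
34 - 30 = 4
Convert 二十四 (Chinese numeral) → 2×10 + 4 = 24 (decimal)
4 + 24 = 28
28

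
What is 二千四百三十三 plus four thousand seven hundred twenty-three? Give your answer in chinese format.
Convert 二千四百三十三 (Chinese numeral) → 2×1000 + 4×100 + 3×10 + 3 = 2433 (decimal)
Convert four thousand seven hundred twenty-three (English words) → 4×1000 + 7×100 + 23 = 4723 (decimal)
Compute 2433 + 4723 = 7156
Convert 7156 (decimal) → 7156 = 7×1000 + 1×100 + 5×10 + 6 → 七千一百五十六 (Chinese numeral)
七千一百五十六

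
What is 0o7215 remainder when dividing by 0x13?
Convert 0o7215 (octal) → 7×512 + 2×64 + 1×8 + 5 = 3725 (decimal)
Convert 0x13 (hexadecimal) → 1×16 + 3 = 19 (decimal)
Compute 3725 mod 19 = 1
1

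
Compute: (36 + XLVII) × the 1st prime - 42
Convert XLVII (Roman numeral) → 40 + 5 + 1 + 1 = 47 (decimal)
Convert the 1st prime (prime index) → 2 (decimal)
Expression in decimal: (36 + 47) × 2 - 42
Parentheses first: 36 + 47 = 83
Multiply: 83 × 2 = 166
Subtract: 166 - 42 = 124
124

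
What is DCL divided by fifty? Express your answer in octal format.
Convert DCL (Roman numeral) → 500 + 100 + 50 = 650 (decimal)
Convert fifty (English words) → 50 (decimal)
Compute 650 ÷ 50 = 13
Convert 13 (decimal) → 13 = 1×8 + 5 → 0o15 (octal)
0o15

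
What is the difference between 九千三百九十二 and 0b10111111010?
Convert 九千三百九十二 (Chinese numeral) → 9×1000 + 3×100 + 9×10 + 2 = 9392 (decimal)
Convert 0b10111111010 (binary) → 1024 + 256 + 128 + 64 + 32 + 16 + 8 + 2 = 1530 (decimal)
Difference: |9392 - 1530| = 7862
7862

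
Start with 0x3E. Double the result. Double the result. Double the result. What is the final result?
Convert 0x3E (hexadecimal) → 3×16 + 14 = 62 (decimal)
Start: 62
62 × 2 = 124
124 × 2 = 248
248 × 2 = 496
496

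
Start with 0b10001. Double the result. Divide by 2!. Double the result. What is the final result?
Convert 0b10001 (binary) → 16 + 1 = 17 (decimal)
Start: 17
17 × 2 = 34
Convert 2! (factorial) → 2 (decimal)
34 ÷ 2 = 17
17 × 2 = 34
34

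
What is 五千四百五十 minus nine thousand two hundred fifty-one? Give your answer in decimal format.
Convert 五千四百五十 (Chinese numeral) → 5×1000 + 4×100 + 5×10 = 5450 (decimal)
Convert nine thousand two hundred fifty-one (English words) → 9×1000 + 2×100 + 51 = 9251 (decimal)
Compute 5450 - 9251 = -3801
-3801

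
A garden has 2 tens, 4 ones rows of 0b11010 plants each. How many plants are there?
Convert 0b11010 (binary) → 16 + 8 + 2 = 26 (decimal)
Convert 2 tens, 4 ones (place-value notation) → 2×10 + 4 = 24 (decimal)
Compute 26 × 24 = 624
624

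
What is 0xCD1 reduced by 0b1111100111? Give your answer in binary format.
Convert 0xCD1 (hexadecimal) → 12×256 + 13×16 + 1 = 3281 (decimal)
Convert 0b1111100111 (binary) → 512 + 256 + 128 + 64 + 32 + 4 + 2 + 1 = 999 (decimal)
Compute 3281 - 999 = 2282
Convert 2282 (decimal) → 2282 = 2048 + 128 + 64 + 32 + 8 + 2 → 0b100011101010 (binary)
0b100011101010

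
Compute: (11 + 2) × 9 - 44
Parentheses first: 11 + 2 = 13
Multiply: 13 × 9 = 117
Subtract: 117 - 44 = 73
73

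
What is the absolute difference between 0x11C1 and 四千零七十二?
Convert 0x11C1 (hexadecimal) → 1×4096 + 1×256 + 12×16 + 1 = 4545 (decimal)
Convert 四千零七十二 (Chinese numeral) → 4×1000 + 7×10 + 2 = 4072 (decimal)
Compute |4545 - 4072| = 473
473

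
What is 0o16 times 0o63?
Convert 0o16 (octal) → 1×8 + 6 = 14 (decimal)
Convert 0o63 (octal) → 6×8 + 3 = 51 (decimal)
Compute 14 × 51 = 714
714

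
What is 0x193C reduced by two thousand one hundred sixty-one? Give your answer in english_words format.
Convert 0x193C (hexadecimal) → 1×4096 + 9×256 + 3×16 + 12 = 6460 (decimal)
Convert two thousand one hundred sixty-one (English words) → 2×1000 + 1×100 + 61 = 2161 (decimal)
Compute 6460 - 2161 = 4299
Convert 4299 (decimal) → 4299 = 4×1000 + 2×100 + 99 → four thousand two hundred ninety-nine (English words)
four thousand two hundred ninety-nine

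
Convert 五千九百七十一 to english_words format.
Convert 五千九百七十一 (Chinese numeral) → 5×1000 + 9×100 + 7×10 + 1 = 5971 (decimal)
Convert 5971 (decimal) → 5971 = 5×1000 + 9×100 + 71 → five thousand nine hundred seventy-one (English words)
five thousand nine hundred seventy-one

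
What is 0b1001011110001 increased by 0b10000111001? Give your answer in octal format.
Convert 0b1001011110001 (binary) → 4096 + 512 + 128 + 64 + 32 + 16 + 1 = 4849 (decimal)
Convert 0b10000111001 (binary) → 1024 + 32 + 16 + 8 + 1 = 1081 (decimal)
Compute 4849 + 1081 = 5930
Convert 5930 (decimal) → 5930 = 1×4096 + 3×512 + 4×64 + 5×8 + 2 → 0o13452 (octal)
0o13452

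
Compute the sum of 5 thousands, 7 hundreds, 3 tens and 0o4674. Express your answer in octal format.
Convert 5 thousands, 7 hundreds, 3 tens (place-value notation) → 5×1000 + 7×100 + 3×10 = 5730 (decimal)
Convert 0o4674 (octal) → 4×512 + 6×64 + 7×8 + 4 = 2492 (decimal)
Compute 5730 + 2492 = 8222
Convert 8222 (decimal) → 8222 = 2×4096 + 3×8 + 6 → 0o20036 (octal)
0o20036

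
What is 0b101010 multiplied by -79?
Convert 0b101010 (binary) → 32 + 8 + 2 = 42 (decimal)
Compute 42 × -79 = -3318
-3318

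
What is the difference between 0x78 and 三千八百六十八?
Convert 0x78 (hexadecimal) → 7×16 + 8 = 120 (decimal)
Convert 三千八百六十八 (Chinese numeral) → 3×1000 + 8×100 + 6×10 + 8 = 3868 (decimal)
Difference: |120 - 3868| = 3748
3748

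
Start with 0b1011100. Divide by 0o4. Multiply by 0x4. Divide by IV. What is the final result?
Convert 0b1011100 (binary) → 64 + 16 + 8 + 4 = 92 (decimal)
Start: 92
Convert 0o4 (octal) → 4 (decimal)
92 ÷ 4 = 23
Convert 0x4 (hexadecimal) → 4 (decimal)
23 × 4 = 92
Convert IV (Roman numeral) → 4 (decimal)
92 ÷ 4 = 23
23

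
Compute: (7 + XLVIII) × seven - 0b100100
Convert XLVIII (Roman numeral) → 40 + 5 + 1 + 1 + 1 = 48 (decimal)
Convert seven (English words) → 7 (decimal)
Convert 0b100100 (binary) → 32 + 4 = 36 (decimal)
Expression in decimal: (7 + 48) × 7 - 36
Parentheses first: 7 + 48 = 55
Multiply: 55 × 7 = 385
Subtract: 385 - 36 = 349
349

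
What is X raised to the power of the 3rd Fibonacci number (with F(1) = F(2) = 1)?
Convert X (Roman numeral) → 10 (decimal)
Convert the 3rd Fibonacci number (with F(1) = F(2) = 1) (Fibonacci index) → 1, 1, 2 → 2 (decimal)
Compute 10 ^ 2 = 100
100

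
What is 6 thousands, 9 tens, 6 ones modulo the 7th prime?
Convert 6 thousands, 9 tens, 6 ones (place-value notation) → 6×1000 + 9×10 + 6 = 6096 (decimal)
Convert the 7th prime (prime index) → 17 (decimal)
Compute 6096 mod 17 = 10
10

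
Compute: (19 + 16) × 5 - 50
Parentheses first: 19 + 16 = 35
Multiply: 35 × 5 = 175
Subtract: 175 - 50 = 125
125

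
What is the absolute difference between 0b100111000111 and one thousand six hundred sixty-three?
Convert 0b100111000111 (binary) → 2048 + 256 + 128 + 64 + 4 + 2 + 1 = 2503 (decimal)
Convert one thousand six hundred sixty-three (English words) → 1×1000 + 6×100 + 63 = 1663 (decimal)
Compute |2503 - 1663| = 840
840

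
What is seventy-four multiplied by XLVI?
Convert seventy-four (English words) → 74 (decimal)
Convert XLVI (Roman numeral) → 40 + 5 + 1 = 46 (decimal)
Compute 74 × 46 = 3404
3404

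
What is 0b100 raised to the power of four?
Convert 0b100 (binary) → 4 (decimal)
Convert four (English words) → 4 (decimal)
Compute 4 ^ 4 = 256
256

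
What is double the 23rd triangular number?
The 23rd triangular number = 23×24/2 = 276
Compute 276 × 2 = 552
552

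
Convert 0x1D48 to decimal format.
Convert 0x1D48 (hexadecimal) → 1×4096 + 13×256 + 4×16 + 8 = 7496 (decimal)
7496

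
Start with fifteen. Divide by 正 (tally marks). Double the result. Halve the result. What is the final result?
Convert fifteen (English words) → 15 (decimal)
Start: 15
Convert 正 (tally marks) → 5 (decimal)
15 ÷ 5 = 3
3 × 2 = 6
6 ÷ 2 = 3
3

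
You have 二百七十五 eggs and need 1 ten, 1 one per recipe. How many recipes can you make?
Convert 二百七十五 (Chinese numeral) → 2×100 + 7×10 + 5 = 275 (decimal)
Convert 1 ten, 1 one (place-value notation) → 1×10 + 1 = 11 (decimal)
Compute 275 ÷ 11 = 25
25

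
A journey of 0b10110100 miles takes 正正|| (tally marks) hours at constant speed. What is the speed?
Convert 0b10110100 (binary) → 128 + 32 + 16 + 4 = 180 (decimal)
Convert 正正|| (tally marks) → 5 + 5 + 2 = 12 (decimal)
Compute 180 ÷ 12 = 15
15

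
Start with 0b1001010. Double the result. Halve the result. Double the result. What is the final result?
Convert 0b1001010 (binary) → 64 + 8 + 2 = 74 (decimal)
Start: 74
74 × 2 = 148
148 ÷ 2 = 74
74 × 2 = 148
148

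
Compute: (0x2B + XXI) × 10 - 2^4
Convert 0x2B (hexadecimal) → 2×16 + 11 = 43 (decimal)
Convert XXI (Roman numeral) → 10 + 10 + 1 = 21 (decimal)
Convert 2^4 (power) → 16 (decimal)
Expression in decimal: (43 + 21) × 10 - 16
Parentheses first: 43 + 21 = 64
Multiply: 64 × 10 = 640
Subtract: 640 - 16 = 624
624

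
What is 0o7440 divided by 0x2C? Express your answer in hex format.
Convert 0o7440 (octal) → 7×512 + 4×64 + 4×8 = 3872 (decimal)
Convert 0x2C (hexadecimal) → 2×16 + 12 = 44 (decimal)
Compute 3872 ÷ 44 = 88
Convert 88 (decimal) → 88 = 5×16 + 8 → 0x58 (hexadecimal)
0x58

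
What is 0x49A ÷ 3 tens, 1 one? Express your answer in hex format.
Convert 0x49A (hexadecimal) → 4×256 + 9×16 + 10 = 1178 (decimal)
Convert 3 tens, 1 one (place-value notation) → 3×10 + 1 = 31 (decimal)
Compute 1178 ÷ 31 = 38
Convert 38 (decimal) → 38 = 2×16 + 6 → 0x26 (hexadecimal)
0x26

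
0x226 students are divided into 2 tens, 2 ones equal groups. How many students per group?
Convert 0x226 (hexadecimal) → 2×256 + 2×16 + 6 = 550 (decimal)
Convert 2 tens, 2 ones (place-value notation) → 2×10 + 2 = 22 (decimal)
Compute 550 ÷ 22 = 25
25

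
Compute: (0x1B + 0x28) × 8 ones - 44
Convert 0x1B (hexadecimal) → 1×16 + 11 = 27 (decimal)
Convert 0x28 (hexadecimal) → 2×16 + 8 = 40 (decimal)
Convert 8 ones (place-value notation) → 8 (decimal)
Expression in decimal: (27 + 40) × 8 - 44
Parentheses first: 27 + 40 = 67
Multiply: 67 × 8 = 536
Subtract: 536 - 44 = 492
492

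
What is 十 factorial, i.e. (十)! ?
Convert 十 (Chinese numeral) → 1×10 = 10 (decimal)
Compute 10! = 3628800
3628800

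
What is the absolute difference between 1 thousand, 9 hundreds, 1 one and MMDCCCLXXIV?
Convert 1 thousand, 9 hundreds, 1 one (place-value notation) → 1×1000 + 9×100 + 1 = 1901 (decimal)
Convert MMDCCCLXXIV (Roman numeral) → 1000 + 1000 + 500 + 100 + 100 + 100 + 50 + 10 + 10 + 4 = 2874 (decimal)
Compute |1901 - 2874| = 973
973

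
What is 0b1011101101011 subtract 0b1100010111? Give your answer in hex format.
Convert 0b1011101101011 (binary) → 4096 + 1024 + 512 + 256 + 64 + 32 + 8 + 2 + 1 = 5995 (decimal)
Convert 0b1100010111 (binary) → 512 + 256 + 16 + 4 + 2 + 1 = 791 (decimal)
Compute 5995 - 791 = 5204
Convert 5204 (decimal) → 5204 = 1×4096 + 4×256 + 5×16 + 4 → 0x1454 (hexadecimal)
0x1454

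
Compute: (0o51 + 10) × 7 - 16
Convert 0o51 (octal) → 5×8 + 1 = 41 (decimal)
Expression in decimal: (41 + 10) × 7 - 16
Parentheses first: 41 + 10 = 51
Multiply: 51 × 7 = 357
Subtract: 357 - 16 = 341
341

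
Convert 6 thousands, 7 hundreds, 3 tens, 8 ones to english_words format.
Convert 6 thousands, 7 hundreds, 3 tens, 8 ones (place-value notation) → 6×1000 + 7×100 + 3×10 + 8 = 6738 (decimal)
Convert 6738 (decimal) → 6738 = 6×1000 + 7×100 + 38 → six thousand seven hundred thirty-eight (English words)
six thousand seven hundred thirty-eight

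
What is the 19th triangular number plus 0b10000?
The 19th triangular number = 19×20/2 = 190
Convert 0b10000 (binary) → 16 (decimal)
Compute 190 + 16 = 206
206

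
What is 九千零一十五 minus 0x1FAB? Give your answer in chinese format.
Convert 九千零一十五 (Chinese numeral) → 9×1000 + 1×10 + 5 = 9015 (decimal)
Convert 0x1FAB (hexadecimal) → 1×4096 + 15×256 + 10×16 + 11 = 8107 (decimal)
Compute 9015 - 8107 = 908
Convert 908 (decimal) → 908 = 9×100 + 8 → 九百零八 (Chinese numeral)
九百零八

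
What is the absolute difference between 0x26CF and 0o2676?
Convert 0x26CF (hexadecimal) → 2×4096 + 6×256 + 12×16 + 15 = 9935 (decimal)
Convert 0o2676 (octal) → 2×512 + 6×64 + 7×8 + 6 = 1470 (decimal)
Compute |9935 - 1470| = 8465
8465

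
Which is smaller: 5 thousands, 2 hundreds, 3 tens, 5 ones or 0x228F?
Convert 5 thousands, 2 hundreds, 3 tens, 5 ones (place-value notation) → 5×1000 + 2×100 + 3×10 + 5 = 5235 (decimal)
Convert 0x228F (hexadecimal) → 2×4096 + 2×256 + 8×16 + 15 = 8847 (decimal)
Compare 5235 vs 8847: smaller = 5235
5235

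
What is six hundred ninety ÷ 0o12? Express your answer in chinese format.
Convert six hundred ninety (English words) → 6×100 + 90 = 690 (decimal)
Convert 0o12 (octal) → 1×8 + 2 = 10 (decimal)
Compute 690 ÷ 10 = 69
Convert 69 (decimal) → 69 = 6×10 + 9 → 六十九 (Chinese numeral)
六十九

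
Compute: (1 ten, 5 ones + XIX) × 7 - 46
Convert 1 ten, 5 ones (place-value notation) → 1×10 + 5 = 15 (decimal)
Convert XIX (Roman numeral) → 10 + 9 = 19 (decimal)
Expression in decimal: (15 + 19) × 7 - 46
Parentheses first: 15 + 19 = 34
Multiply: 34 × 7 = 238
Subtract: 238 - 46 = 192
192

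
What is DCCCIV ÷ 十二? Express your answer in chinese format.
Convert DCCCIV (Roman numeral) → 500 + 100 + 100 + 100 + 4 = 804 (decimal)
Convert 十二 (Chinese numeral) → 1×10 + 2 = 12 (decimal)
Compute 804 ÷ 12 = 67
Convert 67 (decimal) → 67 = 6×10 + 7 → 六十七 (Chinese numeral)
六十七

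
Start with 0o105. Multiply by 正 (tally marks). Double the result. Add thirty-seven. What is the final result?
Convert 0o105 (octal) → 1×64 + 5 = 69 (decimal)
Start: 69
Convert 正 (tally marks) → 5 (decimal)
69 × 5 = 345
345 × 2 = 690
Convert thirty-seven (English words) → 37 (decimal)
690 + 37 = 727
727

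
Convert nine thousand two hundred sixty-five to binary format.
Convert nine thousand two hundred sixty-five (English words) → 9×1000 + 2×100 + 65 = 9265 (decimal)
Convert 9265 (decimal) → 9265 = 8192 + 1024 + 32 + 16 + 1 → 0b10010000110001 (binary)
0b10010000110001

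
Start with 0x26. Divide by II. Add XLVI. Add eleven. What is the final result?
Convert 0x26 (hexadecimal) → 2×16 + 6 = 38 (decimal)
Start: 38
Convert II (Roman numeral) → 1 + 1 = 2 (decimal)
38 ÷ 2 = 19
Convert XLVI (Roman numeral) → 40 + 5 + 1 = 46 (decimal)
19 + 46 = 65
Convert eleven (English words) → 11 (decimal)
65 + 11 = 76
76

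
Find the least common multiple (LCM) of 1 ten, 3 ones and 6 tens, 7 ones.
Convert 1 ten, 3 ones (place-value notation) → 1×10 + 3 = 13 (decimal)
Convert 6 tens, 7 ones (place-value notation) → 6×10 + 7 = 67 (decimal)
Compute lcm(13, 67) = 871
871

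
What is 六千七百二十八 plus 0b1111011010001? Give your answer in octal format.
Convert 六千七百二十八 (Chinese numeral) → 6×1000 + 7×100 + 2×10 + 8 = 6728 (decimal)
Convert 0b1111011010001 (binary) → 4096 + 2048 + 1024 + 512 + 128 + 64 + 16 + 1 = 7889 (decimal)
Compute 6728 + 7889 = 14617
Convert 14617 (decimal) → 14617 = 3×4096 + 4×512 + 4×64 + 3×8 + 1 → 0o34431 (octal)
0o34431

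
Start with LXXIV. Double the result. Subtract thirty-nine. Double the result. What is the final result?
Convert LXXIV (Roman numeral) → 50 + 10 + 10 + 4 = 74 (decimal)
Start: 74
74 × 2 = 148
Convert thirty-nine (English words) → 39 (decimal)
148 - 39 = 109
109 × 2 = 218
218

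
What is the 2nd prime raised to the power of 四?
Convert the 2nd prime (prime index) → 3 (decimal)
Convert 四 (Chinese numeral) → 4 (decimal)
Compute 3 ^ 4 = 81
81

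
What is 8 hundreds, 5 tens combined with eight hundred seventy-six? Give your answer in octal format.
Convert 8 hundreds, 5 tens (place-value notation) → 8×100 + 5×10 = 850 (decimal)
Convert eight hundred seventy-six (English words) → 8×100 + 76 = 876 (decimal)
Compute 850 + 876 = 1726
Convert 1726 (decimal) → 1726 = 3×512 + 2×64 + 7×8 + 6 → 0o3276 (octal)
0o3276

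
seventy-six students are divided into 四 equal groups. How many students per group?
Convert seventy-six (English words) → 76 (decimal)
Convert 四 (Chinese numeral) → 4 (decimal)
Compute 76 ÷ 4 = 19
19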